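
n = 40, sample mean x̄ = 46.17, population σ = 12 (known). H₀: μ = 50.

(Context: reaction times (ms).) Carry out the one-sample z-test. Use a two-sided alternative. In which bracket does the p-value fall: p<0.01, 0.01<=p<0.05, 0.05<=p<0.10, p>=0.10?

p-value bracket: 0.01<=p<0.05

SE = σ/√n = 12/√40 = 1.8974
z = (x̄−μ₀)/SE = (46.17−50)/1.8974 = -2.0186
p-value (two-sided) = 0.04353
→ bracket: 0.01<=p<0.05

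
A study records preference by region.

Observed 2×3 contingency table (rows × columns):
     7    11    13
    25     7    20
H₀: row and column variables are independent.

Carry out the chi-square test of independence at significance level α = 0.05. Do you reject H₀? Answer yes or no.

Row totals [31, 52], col totals [32, 18, 33], n=83
χ² = (7−11.95)²/11.95 + (11−6.72)²/6.72 + (13−12.33)²/12.33 + (25−20.05)²/20.05 + (7−11.28)²/11.28 + (20−20.67)²/20.67 = 7.6769
df = 2
p-value (upper-tail) = 0.02153
At α=0.05: p < α → reject H₀

reject H₀: yes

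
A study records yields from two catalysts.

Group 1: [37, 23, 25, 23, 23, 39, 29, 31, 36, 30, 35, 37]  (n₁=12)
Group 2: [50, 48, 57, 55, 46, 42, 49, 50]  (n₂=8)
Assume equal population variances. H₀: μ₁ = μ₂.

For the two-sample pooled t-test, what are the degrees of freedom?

degrees of freedom = 18

df = n₁ + n₂ − 2 = 12 + 8 − 2 = 18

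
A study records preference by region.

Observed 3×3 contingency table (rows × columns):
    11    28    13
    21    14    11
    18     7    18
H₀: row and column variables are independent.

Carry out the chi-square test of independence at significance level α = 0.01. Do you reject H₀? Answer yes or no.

reject H₀: yes

Row totals [52, 46, 43], col totals [50, 49, 42], n=141
χ² = (11−18.44)²/18.44 + (28−18.07)²/18.07 + (13−15.49)²/15.49 + (21−16.31)²/16.31 + (14−15.99)²/15.99 + (11−13.70)²/13.70 + (18−15.25)²/15.25 + (7−14.94)²/14.94 + (18−12.81)²/12.81 = 17.8072
df = 4
p-value (upper-tail) = 0.00135
At α=0.01: p < α → reject H₀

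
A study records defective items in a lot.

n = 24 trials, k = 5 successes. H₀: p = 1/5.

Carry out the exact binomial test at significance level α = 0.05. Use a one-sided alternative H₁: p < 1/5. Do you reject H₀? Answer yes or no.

Exact binomial: n=24, k=5, p₀=1/5=0.2000
P(X≤5) from Σ C(n,i)·p₀^i·(1−p₀)^(n−i)
p-value (one-sided, H₁ less) = 0.65589
At α=0.05: p ≥ α → fail to reject H₀

reject H₀: no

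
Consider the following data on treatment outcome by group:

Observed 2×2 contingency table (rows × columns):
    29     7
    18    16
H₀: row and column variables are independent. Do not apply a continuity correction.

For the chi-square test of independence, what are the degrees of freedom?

df = (r−1)(c−1) = (2−1)·(2−1) = 1

degrees of freedom = 1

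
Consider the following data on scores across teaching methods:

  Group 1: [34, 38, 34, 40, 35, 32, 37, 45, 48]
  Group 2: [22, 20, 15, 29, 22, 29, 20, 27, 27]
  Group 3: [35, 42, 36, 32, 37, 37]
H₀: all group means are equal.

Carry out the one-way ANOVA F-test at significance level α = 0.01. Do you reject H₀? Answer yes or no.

Group means [38.11, 23.44, 36.50], grand mean 32.208
SSB = Σnᵢ(x̄ᵢ−x̄)² = 1115.347; SSW = ΣΣ(x−x̄ᵢ)² = 470.611
MSB = 1115.347/2 = 557.6736; MSW = 470.611/21 = 22.4101
F = MSB/MSW = 24.8850
df = (2, 21)
p-value (upper-tail) = 0.00000
At α=0.01: p < α → reject H₀

reject H₀: yes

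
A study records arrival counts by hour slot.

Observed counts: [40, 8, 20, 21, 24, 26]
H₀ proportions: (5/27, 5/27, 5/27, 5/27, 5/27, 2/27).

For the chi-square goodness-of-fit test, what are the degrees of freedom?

df = k − 1 = 6 − 1 = 5

degrees of freedom = 5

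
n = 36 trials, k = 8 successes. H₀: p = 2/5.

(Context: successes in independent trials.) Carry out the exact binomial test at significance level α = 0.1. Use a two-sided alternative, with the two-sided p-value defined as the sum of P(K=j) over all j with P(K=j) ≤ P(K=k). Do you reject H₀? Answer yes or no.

Exact binomial: n=36, k=8, p₀=2/5=0.4000
P(X=j) = C(n,j)·p₀^j·(1−p₀)^(n−j); p = Σ P(X=j) over j with P(X=j) ≤ P(X=8)
p-value (two-sided) = 0.03961
At α=0.1: p < α → reject H₀

reject H₀: yes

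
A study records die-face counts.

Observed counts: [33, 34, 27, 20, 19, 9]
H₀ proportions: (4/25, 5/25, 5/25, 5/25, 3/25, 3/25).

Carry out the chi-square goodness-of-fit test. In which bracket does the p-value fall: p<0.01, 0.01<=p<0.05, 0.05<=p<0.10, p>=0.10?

n = 142; E_i = n·p_i = [22.72, 28.40, 28.40, 28.40, 17.04, 17.04]
χ² = (33−22.72)²/22.72 + (34−28.40)²/28.40 + (27−28.40)²/28.40 + (20−28.40)²/28.40 + (19−17.04)²/17.04 + (9−17.04)²/17.04 = 12.3281
df = 5
p-value (upper-tail) = 0.03056
→ bracket: 0.01<=p<0.05

p-value bracket: 0.01<=p<0.05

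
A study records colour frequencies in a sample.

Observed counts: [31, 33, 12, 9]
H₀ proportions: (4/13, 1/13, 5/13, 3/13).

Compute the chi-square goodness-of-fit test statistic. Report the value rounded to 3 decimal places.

test statistic = 126.831

n = 85; E_i = n·p_i = [26.15, 6.54, 32.69, 19.62]
χ² = (31−26.15)²/26.15 + (33−6.54)²/6.54 + (12−32.69)²/32.69 + (9−19.62)²/19.62 = 126.8312
df = 3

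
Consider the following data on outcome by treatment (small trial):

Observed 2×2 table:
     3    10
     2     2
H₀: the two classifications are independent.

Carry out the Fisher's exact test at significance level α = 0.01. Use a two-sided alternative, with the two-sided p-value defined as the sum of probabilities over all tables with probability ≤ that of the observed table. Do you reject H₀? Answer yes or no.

Margins: r₁=13, r₂=4, c₁=5, c₂=12, n=17
p_obs = C(13,3)·C(4,2)/C(17,5); sum pmf over tables with pmf ≤ p_obs
p-value (two-sided) = 0.53782
At α=0.01: p ≥ α → fail to reject H₀

reject H₀: no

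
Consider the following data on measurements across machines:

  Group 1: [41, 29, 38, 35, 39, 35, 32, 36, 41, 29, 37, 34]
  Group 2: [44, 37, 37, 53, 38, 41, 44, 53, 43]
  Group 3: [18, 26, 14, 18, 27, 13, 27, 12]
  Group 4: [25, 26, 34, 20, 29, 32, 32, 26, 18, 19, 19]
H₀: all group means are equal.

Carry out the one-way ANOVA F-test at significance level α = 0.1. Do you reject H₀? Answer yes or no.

reject H₀: yes

Group means [35.50, 43.33, 19.38, 25.45], grand mean 31.275
SSB = Σnᵢ(x̄ᵢ−x̄)² = 3028.373; SSW = ΣΣ(x−x̄ᵢ)² = 1111.602
MSB = 3028.373/3 = 1009.4576; MSW = 1111.602/36 = 30.8778
F = MSB/MSW = 32.6920
df = (3, 36)
p-value (upper-tail) = 0.00000
At α=0.1: p < α → reject H₀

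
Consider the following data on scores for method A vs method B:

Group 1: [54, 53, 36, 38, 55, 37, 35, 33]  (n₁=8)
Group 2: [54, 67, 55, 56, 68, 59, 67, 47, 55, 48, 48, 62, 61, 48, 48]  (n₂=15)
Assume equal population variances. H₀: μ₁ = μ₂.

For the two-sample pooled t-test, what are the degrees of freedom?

df = n₁ + n₂ − 2 = 8 + 15 − 2 = 21

degrees of freedom = 21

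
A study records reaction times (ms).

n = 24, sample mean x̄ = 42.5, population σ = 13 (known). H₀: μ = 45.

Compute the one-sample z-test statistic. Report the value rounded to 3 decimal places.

SE = σ/√n = 13/√24 = 2.6536
z = (x̄−μ₀)/SE = (42.5−45)/2.6536 = -0.9421

test statistic = -0.942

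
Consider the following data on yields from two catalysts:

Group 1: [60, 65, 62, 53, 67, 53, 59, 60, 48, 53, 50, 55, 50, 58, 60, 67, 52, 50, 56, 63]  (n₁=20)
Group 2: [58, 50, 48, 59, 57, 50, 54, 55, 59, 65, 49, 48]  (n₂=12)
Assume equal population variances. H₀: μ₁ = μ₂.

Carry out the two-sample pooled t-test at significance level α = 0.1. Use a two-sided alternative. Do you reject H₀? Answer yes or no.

x̄₁=57.050, s₁=5.907, n₁=20
x̄₂=54.333, s₂=5.433, n₂=12
s_p² = [19·5.907² + 11·5.433²]/30 = 32.9206
SE = √(s_p²·(1/20+1/12)) = 2.0951
t = (57.050−54.333)/2.0951 = 1.2967
df = 30
p-value (two-sided) = 0.20463
At α=0.1: p ≥ α → fail to reject H₀

reject H₀: no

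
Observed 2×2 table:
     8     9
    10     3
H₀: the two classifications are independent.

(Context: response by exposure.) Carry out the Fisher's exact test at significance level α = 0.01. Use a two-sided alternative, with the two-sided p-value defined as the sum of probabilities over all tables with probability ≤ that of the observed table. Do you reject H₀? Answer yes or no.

reject H₀: no

Margins: r₁=17, r₂=13, c₁=18, c₂=12, n=30
p_obs = C(17,8)·C(13,10)/C(30,18); sum pmf over tables with pmf ≤ p_obs
p-value (two-sided) = 0.14135
At α=0.01: p ≥ α → fail to reject H₀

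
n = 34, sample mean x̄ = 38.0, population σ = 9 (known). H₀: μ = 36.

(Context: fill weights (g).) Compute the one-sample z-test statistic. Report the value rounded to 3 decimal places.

test statistic = 1.296

SE = σ/√n = 9/√34 = 1.5435
z = (x̄−μ₀)/SE = (38.0−36)/1.5435 = 1.2958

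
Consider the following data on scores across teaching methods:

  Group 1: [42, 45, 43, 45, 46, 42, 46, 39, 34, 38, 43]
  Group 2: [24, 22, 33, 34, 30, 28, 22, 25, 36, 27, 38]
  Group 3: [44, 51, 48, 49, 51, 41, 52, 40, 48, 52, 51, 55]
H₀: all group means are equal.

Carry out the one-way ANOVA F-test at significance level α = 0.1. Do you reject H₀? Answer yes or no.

reject H₀: yes

Group means [42.09, 29.00, 48.50], grand mean 40.118
SSB = Σnᵢ(x̄ᵢ−x̄)² = 2245.620; SSW = ΣΣ(x−x̄ᵢ)² = 691.909
MSB = 2245.620/2 = 1122.8102; MSW = 691.909/31 = 22.3196
F = MSB/MSW = 50.3059
df = (2, 31)
p-value (upper-tail) = 0.00000
At α=0.1: p < α → reject H₀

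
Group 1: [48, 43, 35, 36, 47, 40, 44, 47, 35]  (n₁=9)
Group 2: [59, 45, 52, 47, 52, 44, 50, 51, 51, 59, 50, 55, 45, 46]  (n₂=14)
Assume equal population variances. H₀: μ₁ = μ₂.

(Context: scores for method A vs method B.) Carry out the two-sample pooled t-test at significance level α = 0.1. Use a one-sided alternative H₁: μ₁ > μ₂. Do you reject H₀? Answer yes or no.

x̄₁=41.667, s₁=5.339, n₁=9
x̄₂=50.429, s₂=4.847, n₂=14
s_p² = [8·5.339² + 13·4.847²]/21 = 25.4014
SE = √(s_p²·(1/9+1/14)) = 2.1533
t = (41.667−50.429)/2.1533 = -4.0690
df = 21
p-value (one-sided, H₁ greater) = 0.99972
At α=0.1: p ≥ α → fail to reject H₀

reject H₀: no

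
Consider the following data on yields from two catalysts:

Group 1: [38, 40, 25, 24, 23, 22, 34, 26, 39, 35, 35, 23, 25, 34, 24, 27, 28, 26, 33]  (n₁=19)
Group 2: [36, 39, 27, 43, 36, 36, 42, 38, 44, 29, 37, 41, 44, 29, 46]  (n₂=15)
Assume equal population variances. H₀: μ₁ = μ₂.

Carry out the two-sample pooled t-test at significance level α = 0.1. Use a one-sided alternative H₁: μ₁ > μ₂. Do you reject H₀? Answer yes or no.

reject H₀: no

x̄₁=29.526, s₁=6.059, n₁=19
x̄₂=37.800, s₂=5.870, n₂=15
s_p² = [18·6.059² + 14·5.870²]/32 = 35.7230
SE = √(s_p²·(1/19+1/15)) = 2.0644
t = (29.526−37.800)/2.0644 = -4.0078
df = 32
p-value (one-sided, H₁ greater) = 0.99983
At α=0.1: p ≥ α → fail to reject H₀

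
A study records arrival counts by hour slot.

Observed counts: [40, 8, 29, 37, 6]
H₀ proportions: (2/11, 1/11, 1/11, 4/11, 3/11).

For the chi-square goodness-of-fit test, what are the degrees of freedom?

df = k − 1 = 5 − 1 = 4

degrees of freedom = 4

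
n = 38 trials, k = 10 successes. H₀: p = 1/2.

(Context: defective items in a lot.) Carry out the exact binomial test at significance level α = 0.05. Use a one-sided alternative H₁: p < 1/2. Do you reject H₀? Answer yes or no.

reject H₀: yes

Exact binomial: n=38, k=10, p₀=1/2=0.5000
P(X≤10) from Σ C(n,i)·p₀^i·(1−p₀)^(n−i)
p-value (one-sided, H₁ less) = 0.00255
At α=0.05: p < α → reject H₀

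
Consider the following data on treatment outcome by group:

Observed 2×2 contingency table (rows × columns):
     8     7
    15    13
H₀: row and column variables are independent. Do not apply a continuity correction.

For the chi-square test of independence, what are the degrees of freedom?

degrees of freedom = 1

df = (r−1)(c−1) = (2−1)·(2−1) = 1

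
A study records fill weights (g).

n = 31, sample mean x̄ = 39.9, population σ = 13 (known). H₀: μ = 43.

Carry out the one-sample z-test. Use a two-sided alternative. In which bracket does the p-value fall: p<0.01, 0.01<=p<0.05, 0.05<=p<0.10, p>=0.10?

SE = σ/√n = 13/√31 = 2.3349
z = (x̄−μ₀)/SE = (39.9−43)/2.3349 = -1.3277
p-value (two-sided) = 0.18428
→ bracket: p>=0.10

p-value bracket: p>=0.10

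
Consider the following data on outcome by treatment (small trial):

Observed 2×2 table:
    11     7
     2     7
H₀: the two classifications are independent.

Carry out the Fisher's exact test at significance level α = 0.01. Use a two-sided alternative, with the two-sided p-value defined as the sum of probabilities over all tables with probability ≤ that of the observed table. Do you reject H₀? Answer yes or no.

reject H₀: no

Margins: r₁=18, r₂=9, c₁=13, c₂=14, n=27
p_obs = C(18,11)·C(9,2)/C(27,13); sum pmf over tables with pmf ≤ p_obs
p-value (two-sided) = 0.10319
At α=0.01: p ≥ α → fail to reject H₀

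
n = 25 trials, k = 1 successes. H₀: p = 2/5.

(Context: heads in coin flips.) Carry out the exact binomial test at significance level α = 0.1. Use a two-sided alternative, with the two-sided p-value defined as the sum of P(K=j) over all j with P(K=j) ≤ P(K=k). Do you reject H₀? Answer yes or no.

Exact binomial: n=25, k=1, p₀=2/5=0.4000
P(X=j) = C(n,j)·p₀^j·(1−p₀)^(n−j); p = Σ P(X=j) over j with P(X=j) ≤ P(X=1)
p-value (two-sided) = 0.00010
At α=0.1: p < α → reject H₀

reject H₀: yes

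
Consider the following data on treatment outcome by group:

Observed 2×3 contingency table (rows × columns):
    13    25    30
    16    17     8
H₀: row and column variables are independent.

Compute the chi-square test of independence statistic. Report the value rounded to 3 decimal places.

Row totals [68, 41], col totals [29, 42, 38], n=109
χ² = (13−18.09)²/18.09 + (25−26.20)²/26.20 + (30−23.71)²/23.71 + (16−10.91)²/10.91 + (17−15.80)²/15.80 + (8−14.29)²/14.29 = 8.3982
df = 2

test statistic = 8.398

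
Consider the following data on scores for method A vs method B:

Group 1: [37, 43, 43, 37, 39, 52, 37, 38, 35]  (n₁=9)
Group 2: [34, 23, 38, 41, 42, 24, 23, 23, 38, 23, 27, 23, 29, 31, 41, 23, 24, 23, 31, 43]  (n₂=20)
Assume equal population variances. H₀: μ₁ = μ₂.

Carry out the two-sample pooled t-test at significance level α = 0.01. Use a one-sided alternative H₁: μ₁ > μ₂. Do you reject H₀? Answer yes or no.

reject H₀: yes

x̄₁=40.111, s₁=5.231, n₁=9
x̄₂=30.200, s₂=7.696, n₂=20
s_p² = [8·5.231² + 19·7.696²]/27 = 49.7811
SE = √(s_p²·(1/9+1/20)) = 2.8320
t = (40.111−30.200)/2.8320 = 3.4997
df = 27
p-value (one-sided, H₁ greater) = 0.00082
At α=0.01: p < α → reject H₀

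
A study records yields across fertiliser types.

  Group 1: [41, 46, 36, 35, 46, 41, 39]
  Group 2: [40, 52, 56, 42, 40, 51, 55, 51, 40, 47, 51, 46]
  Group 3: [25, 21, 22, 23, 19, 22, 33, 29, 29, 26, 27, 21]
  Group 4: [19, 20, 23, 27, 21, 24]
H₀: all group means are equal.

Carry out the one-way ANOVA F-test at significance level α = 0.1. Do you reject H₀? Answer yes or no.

reject H₀: yes

Group means [40.57, 47.58, 24.75, 22.33], grand mean 34.757
SSB = Σnᵢ(x̄ᵢ−x̄)² = 4338.597; SSW = ΣΣ(x−x̄ᵢ)² = 734.214
MSB = 4338.597/3 = 1446.1988; MSW = 734.214/33 = 22.2489
F = MSB/MSW = 65.0009
df = (3, 33)
p-value (upper-tail) = 0.00000
At α=0.1: p < α → reject H₀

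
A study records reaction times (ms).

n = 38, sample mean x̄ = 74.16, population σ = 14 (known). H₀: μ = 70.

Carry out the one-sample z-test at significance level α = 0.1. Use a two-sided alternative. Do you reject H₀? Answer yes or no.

SE = σ/√n = 14/√38 = 2.2711
z = (x̄−μ₀)/SE = (74.16−70)/2.2711 = 1.8317
p-value (two-sided) = 0.06699
At α=0.1: p < α → reject H₀

reject H₀: yes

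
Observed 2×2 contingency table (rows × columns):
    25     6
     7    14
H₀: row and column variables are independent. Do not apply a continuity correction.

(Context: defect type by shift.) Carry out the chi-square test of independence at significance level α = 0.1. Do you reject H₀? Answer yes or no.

reject H₀: yes

Row totals [31, 21], col totals [32, 20], n=52
χ² = (25−19.08)²/19.08 + (6−11.92)²/11.92 + (7−12.92)²/12.92 + (14−8.08)²/8.08 = 11.8398
df = 1
p-value (upper-tail) = 0.00058
At α=0.1: p < α → reject H₀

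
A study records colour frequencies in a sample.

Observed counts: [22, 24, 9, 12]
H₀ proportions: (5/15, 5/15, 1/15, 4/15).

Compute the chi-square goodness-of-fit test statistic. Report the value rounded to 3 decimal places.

n = 67; E_i = n·p_i = [22.33, 22.33, 4.47, 17.87]
χ² = (22−22.33)²/22.33 + (24−22.33)²/22.33 + (9−4.47)²/4.47 + (12−17.87)²/17.87 = 6.6567
df = 3

test statistic = 6.657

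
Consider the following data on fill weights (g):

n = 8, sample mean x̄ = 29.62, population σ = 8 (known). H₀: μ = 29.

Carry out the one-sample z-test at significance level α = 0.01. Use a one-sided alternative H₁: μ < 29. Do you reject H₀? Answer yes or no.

SE = σ/√n = 8/√8 = 2.8284
z = (x̄−μ₀)/SE = (29.62−29)/2.8284 = 0.2192
p-value (one-sided, H₁ less) = 0.58675
At α=0.01: p ≥ α → fail to reject H₀

reject H₀: no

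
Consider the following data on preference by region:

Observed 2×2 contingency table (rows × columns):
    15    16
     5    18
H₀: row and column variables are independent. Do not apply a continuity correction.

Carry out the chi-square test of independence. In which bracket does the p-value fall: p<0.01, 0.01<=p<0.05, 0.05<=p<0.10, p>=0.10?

Row totals [31, 23], col totals [20, 34], n=54
χ² = (15−11.48)²/11.48 + (16−19.52)²/19.52 + (5−8.52)²/8.52 + (18−14.48)²/14.48 = 4.0207
df = 1
p-value (upper-tail) = 0.04494
→ bracket: 0.01<=p<0.05

p-value bracket: 0.01<=p<0.05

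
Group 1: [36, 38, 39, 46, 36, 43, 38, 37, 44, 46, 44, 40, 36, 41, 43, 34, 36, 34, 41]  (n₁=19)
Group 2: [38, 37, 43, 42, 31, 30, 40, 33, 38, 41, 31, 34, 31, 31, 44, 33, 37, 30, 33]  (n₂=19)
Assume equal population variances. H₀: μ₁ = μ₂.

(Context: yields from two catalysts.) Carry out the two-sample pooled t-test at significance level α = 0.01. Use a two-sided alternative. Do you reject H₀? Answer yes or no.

reject H₀: yes

x̄₁=39.579, s₁=3.906, n₁=19
x̄₂=35.632, s₂=4.717, n₂=19
s_p² = [18·3.906² + 18·4.717²]/36 = 18.7515
SE = √(s_p²·(1/19+1/19)) = 1.4049
t = (39.579−35.632)/1.4049 = 2.8096
df = 36
p-value (two-sided) = 0.00797
At α=0.01: p < α → reject H₀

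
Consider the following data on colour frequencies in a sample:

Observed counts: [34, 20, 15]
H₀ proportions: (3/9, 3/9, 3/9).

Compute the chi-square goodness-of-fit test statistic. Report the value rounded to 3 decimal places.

n = 69; E_i = n·p_i = [23.00, 23.00, 23.00]
χ² = (34−23.00)²/23.00 + (20−23.00)²/23.00 + (15−23.00)²/23.00 = 8.4348
df = 2

test statistic = 8.435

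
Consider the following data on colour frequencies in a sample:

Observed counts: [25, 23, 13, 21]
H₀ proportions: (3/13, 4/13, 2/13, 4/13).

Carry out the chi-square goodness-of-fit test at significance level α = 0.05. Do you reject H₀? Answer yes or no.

reject H₀: no

n = 82; E_i = n·p_i = [18.92, 25.23, 12.62, 25.23]
χ² = (25−18.92)²/18.92 + (23−25.23)²/25.23 + (13−12.62)²/12.62 + (21−25.23)²/25.23 = 2.8699
df = 3
p-value (upper-tail) = 0.41212
At α=0.05: p ≥ α → fail to reject H₀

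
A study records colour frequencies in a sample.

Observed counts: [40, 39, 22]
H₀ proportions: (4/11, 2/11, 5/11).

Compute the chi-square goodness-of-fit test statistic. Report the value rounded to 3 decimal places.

n = 101; E_i = n·p_i = [36.73, 18.36, 45.91]
χ² = (40−36.73)²/36.73 + (39−18.36)²/18.36 + (22−45.91)²/45.91 = 35.9337
df = 2

test statistic = 35.934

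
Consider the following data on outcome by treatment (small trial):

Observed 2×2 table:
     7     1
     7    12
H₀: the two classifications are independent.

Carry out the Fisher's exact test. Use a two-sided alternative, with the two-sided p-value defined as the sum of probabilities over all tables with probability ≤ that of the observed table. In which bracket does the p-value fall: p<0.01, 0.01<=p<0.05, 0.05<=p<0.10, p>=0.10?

p-value bracket: 0.01<=p<0.05

Margins: r₁=8, r₂=19, c₁=14, c₂=13, n=27
p_obs = C(8,7)·C(19,7)/C(27,14); sum pmf over tables with pmf ≤ p_obs
p-value (two-sided) = 0.03285
→ bracket: 0.01<=p<0.05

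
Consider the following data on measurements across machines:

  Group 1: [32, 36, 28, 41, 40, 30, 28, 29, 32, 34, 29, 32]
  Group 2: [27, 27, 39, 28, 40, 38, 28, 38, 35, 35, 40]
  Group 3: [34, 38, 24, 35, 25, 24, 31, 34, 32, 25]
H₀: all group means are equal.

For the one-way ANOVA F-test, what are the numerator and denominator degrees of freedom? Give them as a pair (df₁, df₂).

k = 3 groups, N = 33 total
df = (k−1, N−k) = (3−1, 33−3) = (2, 30)

degrees of freedom = [2, 30]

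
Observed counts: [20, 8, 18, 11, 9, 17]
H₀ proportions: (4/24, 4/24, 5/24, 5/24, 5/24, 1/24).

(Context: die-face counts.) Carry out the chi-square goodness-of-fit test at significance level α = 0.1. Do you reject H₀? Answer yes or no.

n = 83; E_i = n·p_i = [13.83, 13.83, 17.29, 17.29, 17.29, 3.46]
χ² = (20−13.83)²/13.83 + (8−13.83)²/13.83 + (18−17.29)²/17.29 + (11−17.29)²/17.29 + (9−17.29)²/17.29 + (17−3.46)²/3.46 = 64.5277
df = 5
p-value (upper-tail) = 0.00000
At α=0.1: p < α → reject H₀

reject H₀: yes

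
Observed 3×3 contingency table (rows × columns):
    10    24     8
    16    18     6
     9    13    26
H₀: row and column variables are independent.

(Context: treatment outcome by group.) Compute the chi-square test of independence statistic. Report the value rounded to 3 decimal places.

Row totals [42, 40, 48], col totals [35, 55, 40], n=130
χ² = (10−11.31)²/11.31 + (24−17.77)²/17.77 + (8−12.92)²/12.92 + (16−10.77)²/10.77 + (18−16.92)²/16.92 + (6−12.31)²/12.31 + (9−12.92)²/12.92 + (13−20.31)²/20.31 + (26−14.77)²/14.77 = 22.4140
df = 4

test statistic = 22.414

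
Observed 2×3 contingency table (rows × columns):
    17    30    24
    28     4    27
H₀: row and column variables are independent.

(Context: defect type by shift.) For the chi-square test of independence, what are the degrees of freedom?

df = (r−1)(c−1) = (2−1)·(3−1) = 2

degrees of freedom = 2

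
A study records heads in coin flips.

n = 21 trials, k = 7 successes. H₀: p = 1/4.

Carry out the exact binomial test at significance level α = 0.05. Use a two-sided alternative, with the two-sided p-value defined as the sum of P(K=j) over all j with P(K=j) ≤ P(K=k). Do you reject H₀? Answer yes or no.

Exact binomial: n=21, k=7, p₀=1/4=0.2500
P(X=j) = C(n,j)·p₀^j·(1−p₀)^(n−j); p = Σ P(X=j) over j with P(X=j) ≤ P(X=7)
p-value (two-sided) = 0.44805
At α=0.05: p ≥ α → fail to reject H₀

reject H₀: no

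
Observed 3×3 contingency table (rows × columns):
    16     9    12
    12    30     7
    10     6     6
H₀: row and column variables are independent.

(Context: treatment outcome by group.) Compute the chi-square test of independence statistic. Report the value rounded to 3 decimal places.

Row totals [37, 49, 22], col totals [38, 45, 25], n=108
χ² = (16−13.02)²/13.02 + (9−15.42)²/15.42 + (12−8.56)²/8.56 + (12−17.24)²/17.24 + (30−20.42)²/20.42 + (7−11.34)²/11.34 + (10−7.74)²/7.74 + (6−9.17)²/9.17 + (6−5.09)²/5.09 = 14.4003
df = 4

test statistic = 14.400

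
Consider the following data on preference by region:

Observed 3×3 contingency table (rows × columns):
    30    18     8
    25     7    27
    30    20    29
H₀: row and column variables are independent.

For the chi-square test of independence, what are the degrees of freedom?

degrees of freedom = 4

df = (r−1)(c−1) = (3−1)·(3−1) = 4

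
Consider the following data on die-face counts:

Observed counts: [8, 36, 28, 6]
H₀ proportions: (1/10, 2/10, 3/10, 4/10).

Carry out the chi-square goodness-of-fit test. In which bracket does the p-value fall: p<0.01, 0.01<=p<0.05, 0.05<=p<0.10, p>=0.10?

n = 78; E_i = n·p_i = [7.80, 15.60, 23.40, 31.20]
χ² = (8−7.80)²/7.80 + (36−15.60)²/15.60 + (28−23.40)²/23.40 + (6−31.20)²/31.20 = 47.9402
df = 3
p-value (upper-tail) = 0.00000
→ bracket: p<0.01

p-value bracket: p<0.01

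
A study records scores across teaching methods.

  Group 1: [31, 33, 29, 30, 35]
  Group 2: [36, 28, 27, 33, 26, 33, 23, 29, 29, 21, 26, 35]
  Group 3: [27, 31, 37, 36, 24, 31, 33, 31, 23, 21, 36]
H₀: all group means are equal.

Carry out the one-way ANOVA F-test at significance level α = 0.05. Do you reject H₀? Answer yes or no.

reject H₀: no

Group means [31.60, 28.83, 30.00], grand mean 29.786
SSB = Σnᵢ(x̄ᵢ−x̄)² = 27.848; SSW = ΣΣ(x−x̄ᵢ)² = 570.867
MSB = 27.848/2 = 13.9238; MSW = 570.867/25 = 22.8347
F = MSB/MSW = 0.6098
df = (2, 25)
p-value (upper-tail) = 0.55136
At α=0.05: p ≥ α → fail to reject H₀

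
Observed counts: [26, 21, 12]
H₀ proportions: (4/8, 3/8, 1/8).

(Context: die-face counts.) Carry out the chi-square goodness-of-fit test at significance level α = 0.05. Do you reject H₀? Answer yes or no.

n = 59; E_i = n·p_i = [29.50, 22.12, 7.38]
χ² = (26−29.50)²/29.50 + (21−22.12)²/22.12 + (12−7.38)²/7.38 = 3.3729
df = 2
p-value (upper-tail) = 0.18518
At α=0.05: p ≥ α → fail to reject H₀

reject H₀: no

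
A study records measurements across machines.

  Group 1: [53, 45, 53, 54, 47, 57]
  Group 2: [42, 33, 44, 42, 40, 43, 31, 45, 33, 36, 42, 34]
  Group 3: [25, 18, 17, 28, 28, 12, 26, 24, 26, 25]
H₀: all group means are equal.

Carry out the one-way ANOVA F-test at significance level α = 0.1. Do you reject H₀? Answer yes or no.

reject H₀: yes

Group means [51.50, 38.75, 22.90], grand mean 35.821
SSB = Σnᵢ(x̄ᵢ−x̄)² = 3247.457; SSW = ΣΣ(x−x̄ᵢ)² = 636.650
MSB = 3247.457/2 = 1623.7286; MSW = 636.650/25 = 25.4660
F = MSB/MSW = 63.7606
df = (2, 25)
p-value (upper-tail) = 0.00000
At α=0.1: p < α → reject H₀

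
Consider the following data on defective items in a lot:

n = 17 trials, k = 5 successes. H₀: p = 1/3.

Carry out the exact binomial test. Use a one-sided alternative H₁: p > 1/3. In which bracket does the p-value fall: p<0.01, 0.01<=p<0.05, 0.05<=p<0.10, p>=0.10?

Exact binomial: n=17, k=5, p₀=1/3=0.3333
P(X≥5) from Σ C(n,i)·p₀^i·(1−p₀)^(n−i)
p-value (one-sided, H₁ greater) = 0.71860
→ bracket: p>=0.10

p-value bracket: p>=0.10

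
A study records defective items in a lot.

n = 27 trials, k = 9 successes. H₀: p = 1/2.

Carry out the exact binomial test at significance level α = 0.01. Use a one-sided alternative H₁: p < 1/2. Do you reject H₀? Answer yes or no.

reject H₀: no

Exact binomial: n=27, k=9, p₀=1/2=0.5000
P(X≤9) from Σ C(n,i)·p₀^i·(1−p₀)^(n−i)
p-value (one-sided, H₁ less) = 0.06104
At α=0.01: p ≥ α → fail to reject H₀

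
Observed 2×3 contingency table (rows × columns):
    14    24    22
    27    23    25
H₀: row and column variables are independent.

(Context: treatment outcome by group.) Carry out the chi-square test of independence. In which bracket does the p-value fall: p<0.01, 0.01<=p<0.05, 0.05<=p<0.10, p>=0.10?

Row totals [60, 75], col totals [41, 47, 47], n=135
χ² = (14−18.22)²/18.22 + (24−20.89)²/20.89 + (22−20.89)²/20.89 + (27−22.78)²/22.78 + (23−26.11)²/26.11 + (25−26.11)²/26.11 = 2.7014
df = 2
p-value (upper-tail) = 0.25906
→ bracket: p>=0.10

p-value bracket: p>=0.10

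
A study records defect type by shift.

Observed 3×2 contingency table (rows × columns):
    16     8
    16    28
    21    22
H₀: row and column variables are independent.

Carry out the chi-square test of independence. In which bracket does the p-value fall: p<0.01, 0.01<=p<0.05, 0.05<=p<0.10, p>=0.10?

Row totals [24, 44, 43], col totals [53, 58], n=111
χ² = (16−11.46)²/11.46 + (8−12.54)²/12.54 + (16−21.01)²/21.01 + (28−22.99)²/22.99 + (21−20.53)²/20.53 + (22−22.47)²/22.47 = 5.7491
df = 2
p-value (upper-tail) = 0.05644
→ bracket: 0.05<=p<0.10

p-value bracket: 0.05<=p<0.10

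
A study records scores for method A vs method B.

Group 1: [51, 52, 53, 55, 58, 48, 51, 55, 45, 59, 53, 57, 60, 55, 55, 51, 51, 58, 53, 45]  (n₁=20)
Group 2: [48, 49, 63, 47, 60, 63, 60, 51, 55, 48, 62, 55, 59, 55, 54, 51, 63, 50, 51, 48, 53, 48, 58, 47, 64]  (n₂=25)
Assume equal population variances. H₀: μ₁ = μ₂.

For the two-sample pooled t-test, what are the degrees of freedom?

degrees of freedom = 43

df = n₁ + n₂ − 2 = 20 + 25 − 2 = 43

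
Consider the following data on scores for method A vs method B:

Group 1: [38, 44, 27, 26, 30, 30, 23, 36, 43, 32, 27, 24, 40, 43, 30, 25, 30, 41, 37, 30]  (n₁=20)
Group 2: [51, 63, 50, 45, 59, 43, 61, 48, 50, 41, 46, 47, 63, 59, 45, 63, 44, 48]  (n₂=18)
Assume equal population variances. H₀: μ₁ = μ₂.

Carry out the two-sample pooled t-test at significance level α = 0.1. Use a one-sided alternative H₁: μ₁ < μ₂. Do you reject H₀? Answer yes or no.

x̄₁=32.800, s₁=6.864, n₁=20
x̄₂=51.444, s₂=7.679, n₂=18
s_p² = [19·6.864² + 17·7.679²]/36 = 52.7123
SE = √(s_p²·(1/20+1/18)) = 2.3588
t = (32.800−51.444)/2.3588 = -7.9041
df = 36
p-value (one-sided, H₁ less) = 0.00000
At α=0.1: p < α → reject H₀

reject H₀: yes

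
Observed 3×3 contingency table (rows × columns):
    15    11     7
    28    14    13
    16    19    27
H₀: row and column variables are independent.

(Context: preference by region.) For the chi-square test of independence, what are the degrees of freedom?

df = (r−1)(c−1) = (3−1)·(3−1) = 4

degrees of freedom = 4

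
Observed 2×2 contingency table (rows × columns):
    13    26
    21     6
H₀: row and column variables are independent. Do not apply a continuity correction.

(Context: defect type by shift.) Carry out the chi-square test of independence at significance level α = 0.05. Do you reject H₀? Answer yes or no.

Row totals [39, 27], col totals [34, 32], n=66
χ² = (13−20.09)²/20.09 + (26−18.91)²/18.91 + (21−13.91)²/13.91 + (6−13.09)²/13.09 = 12.6176
df = 1
p-value (upper-tail) = 0.00038
At α=0.05: p < α → reject H₀

reject H₀: yes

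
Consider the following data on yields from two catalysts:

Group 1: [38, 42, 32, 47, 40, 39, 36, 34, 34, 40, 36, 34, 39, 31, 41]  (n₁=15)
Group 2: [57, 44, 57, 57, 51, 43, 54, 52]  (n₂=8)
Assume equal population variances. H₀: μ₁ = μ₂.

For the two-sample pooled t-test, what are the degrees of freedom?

degrees of freedom = 21

df = n₁ + n₂ − 2 = 15 + 8 − 2 = 21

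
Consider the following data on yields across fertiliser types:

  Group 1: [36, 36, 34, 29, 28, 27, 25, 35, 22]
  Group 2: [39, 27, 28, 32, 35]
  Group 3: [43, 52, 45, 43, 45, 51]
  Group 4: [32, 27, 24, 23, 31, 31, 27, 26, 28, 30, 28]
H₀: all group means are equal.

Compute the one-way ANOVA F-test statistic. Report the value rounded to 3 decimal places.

test statistic = 27.271

Group means [30.22, 32.20, 46.50, 27.91], grand mean 32.871
SSB = Σnᵢ(x̄ᵢ−x̄)² = 1450.719; SSW = ΣΣ(x−x̄ᵢ)² = 478.765
MSB = 1450.719/3 = 483.5731; MSW = 478.765/27 = 17.7320
F = MSB/MSW = 27.2712
df = (3, 27)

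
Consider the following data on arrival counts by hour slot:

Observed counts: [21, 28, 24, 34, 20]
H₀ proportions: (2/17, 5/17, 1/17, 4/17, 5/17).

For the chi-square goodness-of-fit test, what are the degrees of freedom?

degrees of freedom = 4

df = k − 1 = 5 − 1 = 4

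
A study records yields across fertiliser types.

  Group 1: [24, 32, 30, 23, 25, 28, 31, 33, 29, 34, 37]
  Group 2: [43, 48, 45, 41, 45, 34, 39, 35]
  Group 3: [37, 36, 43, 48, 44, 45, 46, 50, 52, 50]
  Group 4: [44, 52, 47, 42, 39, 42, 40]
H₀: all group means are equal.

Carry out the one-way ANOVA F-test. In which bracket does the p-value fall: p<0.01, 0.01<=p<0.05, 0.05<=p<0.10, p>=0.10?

p-value bracket: p<0.01

Group means [29.64, 41.25, 45.10, 43.71], grand mean 39.250
SSB = Σnᵢ(x̄ᵢ−x̄)² = 1530.376; SSW = ΣΣ(x−x̄ᵢ)² = 746.374
MSB = 1530.376/3 = 510.1253; MSW = 746.374/32 = 23.3242
F = MSB/MSW = 21.8711
df = (3, 32)
p-value (upper-tail) = 0.00000
→ bracket: p<0.01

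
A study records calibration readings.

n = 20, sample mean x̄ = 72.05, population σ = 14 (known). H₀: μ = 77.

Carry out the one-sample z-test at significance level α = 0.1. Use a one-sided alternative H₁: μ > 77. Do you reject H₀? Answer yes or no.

SE = σ/√n = 14/√20 = 3.1305
z = (x̄−μ₀)/SE = (72.05−77)/3.1305 = -1.5812
p-value (one-sided, H₁ greater) = 0.94309
At α=0.1: p ≥ α → fail to reject H₀

reject H₀: no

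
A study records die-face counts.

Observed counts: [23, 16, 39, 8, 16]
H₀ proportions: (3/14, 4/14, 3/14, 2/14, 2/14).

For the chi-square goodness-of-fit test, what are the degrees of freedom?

degrees of freedom = 4

df = k − 1 = 5 − 1 = 4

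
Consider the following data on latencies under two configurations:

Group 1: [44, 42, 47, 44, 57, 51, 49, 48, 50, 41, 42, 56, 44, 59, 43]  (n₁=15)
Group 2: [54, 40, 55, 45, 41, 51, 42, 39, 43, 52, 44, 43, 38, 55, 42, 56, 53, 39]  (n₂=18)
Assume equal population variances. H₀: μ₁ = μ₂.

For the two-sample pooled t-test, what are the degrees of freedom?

degrees of freedom = 31

df = n₁ + n₂ − 2 = 15 + 18 − 2 = 31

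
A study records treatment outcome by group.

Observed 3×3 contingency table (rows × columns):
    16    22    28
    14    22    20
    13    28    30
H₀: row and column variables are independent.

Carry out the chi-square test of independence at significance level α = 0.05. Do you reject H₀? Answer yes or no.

Row totals [66, 56, 71], col totals [43, 72, 78], n=193
χ² = (16−14.70)²/14.70 + (22−24.62)²/24.62 + (28−26.67)²/26.67 + (14−12.48)²/12.48 + (22−20.89)²/20.89 + (20−22.63)²/22.63 + (13−15.82)²/15.82 + (28−26.49)²/26.49 + (30−28.69)²/28.69 = 1.6583
df = 4
p-value (upper-tail) = 0.79828
At α=0.05: p ≥ α → fail to reject H₀

reject H₀: no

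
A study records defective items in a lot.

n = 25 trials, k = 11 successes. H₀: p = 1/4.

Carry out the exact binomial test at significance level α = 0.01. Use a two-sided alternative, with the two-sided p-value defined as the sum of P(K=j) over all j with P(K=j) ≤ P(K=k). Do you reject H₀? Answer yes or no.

reject H₀: no

Exact binomial: n=25, k=11, p₀=1/4=0.2500
P(X=j) = C(n,j)·p₀^j·(1−p₀)^(n−j); p = Σ P(X=j) over j with P(X=j) ≤ P(X=11)
p-value (two-sided) = 0.03669
At α=0.01: p ≥ α → fail to reject H₀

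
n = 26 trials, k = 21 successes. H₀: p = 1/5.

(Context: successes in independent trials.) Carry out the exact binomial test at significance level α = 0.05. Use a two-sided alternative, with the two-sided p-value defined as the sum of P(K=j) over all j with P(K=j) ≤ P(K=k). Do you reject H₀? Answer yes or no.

Exact binomial: n=26, k=21, p₀=1/5=0.2000
P(X=j) = C(n,j)·p₀^j·(1−p₀)^(n−j); p = Σ P(X=j) over j with P(X=j) ≤ P(X=21)
p-value (two-sided) = 0.00000
At α=0.05: p < α → reject H₀

reject H₀: yes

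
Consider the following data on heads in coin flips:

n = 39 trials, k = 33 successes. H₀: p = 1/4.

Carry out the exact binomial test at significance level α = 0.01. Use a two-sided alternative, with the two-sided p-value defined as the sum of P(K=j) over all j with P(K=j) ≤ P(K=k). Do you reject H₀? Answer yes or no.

Exact binomial: n=39, k=33, p₀=1/4=0.2500
P(X=j) = C(n,j)·p₀^j·(1−p₀)^(n−j); p = Σ P(X=j) over j with P(X=j) ≤ P(X=33)
p-value (two-sided) = 0.00000
At α=0.01: p < α → reject H₀

reject H₀: yes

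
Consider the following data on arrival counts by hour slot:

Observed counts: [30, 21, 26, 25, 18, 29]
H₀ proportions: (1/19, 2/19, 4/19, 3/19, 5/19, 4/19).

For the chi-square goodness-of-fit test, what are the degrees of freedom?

df = k − 1 = 6 − 1 = 5

degrees of freedom = 5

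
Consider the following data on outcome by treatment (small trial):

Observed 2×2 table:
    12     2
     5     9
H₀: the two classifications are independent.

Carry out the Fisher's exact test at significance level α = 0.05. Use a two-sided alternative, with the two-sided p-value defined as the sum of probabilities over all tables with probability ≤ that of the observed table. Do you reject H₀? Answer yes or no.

reject H₀: yes

Margins: r₁=14, r₂=14, c₁=17, c₂=11, n=28
p_obs = C(14,12)·C(14,5)/C(28,17); sum pmf over tables with pmf ≤ p_obs
p-value (two-sided) = 0.01831
At α=0.05: p < α → reject H₀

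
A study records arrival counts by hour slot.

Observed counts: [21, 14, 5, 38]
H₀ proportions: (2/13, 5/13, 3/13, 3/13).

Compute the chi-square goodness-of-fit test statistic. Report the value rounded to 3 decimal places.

n = 78; E_i = n·p_i = [12.00, 30.00, 18.00, 18.00]
χ² = (21−12.00)²/12.00 + (14−30.00)²/30.00 + (5−18.00)²/18.00 + (38−18.00)²/18.00 = 46.8944
df = 3

test statistic = 46.894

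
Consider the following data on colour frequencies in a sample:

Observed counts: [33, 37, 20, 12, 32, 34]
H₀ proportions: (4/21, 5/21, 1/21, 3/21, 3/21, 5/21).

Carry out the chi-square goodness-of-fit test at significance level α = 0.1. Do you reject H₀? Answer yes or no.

reject H₀: yes

n = 168; E_i = n·p_i = [32.00, 40.00, 8.00, 24.00, 24.00, 40.00]
χ² = (33−32.00)²/32.00 + (37−40.00)²/40.00 + (20−8.00)²/8.00 + (12−24.00)²/24.00 + (32−24.00)²/24.00 + (34−40.00)²/40.00 = 27.8229
df = 5
p-value (upper-tail) = 0.00004
At α=0.1: p < α → reject H₀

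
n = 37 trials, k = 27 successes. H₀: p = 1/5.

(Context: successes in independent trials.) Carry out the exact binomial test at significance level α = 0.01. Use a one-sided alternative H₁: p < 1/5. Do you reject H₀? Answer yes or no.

reject H₀: no

Exact binomial: n=37, k=27, p₀=1/5=0.2000
P(X≤27) from Σ C(n,i)·p₀^i·(1−p₀)^(n−i)
p-value (one-sided, H₁ less) = 1.00000
At α=0.01: p ≥ α → fail to reject H₀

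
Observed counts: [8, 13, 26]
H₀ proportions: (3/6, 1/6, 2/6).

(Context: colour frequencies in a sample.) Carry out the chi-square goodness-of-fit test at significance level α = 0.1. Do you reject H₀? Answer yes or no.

n = 47; E_i = n·p_i = [23.50, 7.83, 15.67]
χ² = (8−23.50)²/23.50 + (13−7.83)²/7.83 + (26−15.67)²/15.67 = 20.4468
df = 2
p-value (upper-tail) = 0.00004
At α=0.1: p < α → reject H₀

reject H₀: yes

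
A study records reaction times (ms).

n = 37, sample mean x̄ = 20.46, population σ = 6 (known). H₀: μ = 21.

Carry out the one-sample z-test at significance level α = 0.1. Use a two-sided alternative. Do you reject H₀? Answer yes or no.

reject H₀: no

SE = σ/√n = 6/√37 = 0.9864
z = (x̄−μ₀)/SE = (20.46−21)/0.9864 = -0.5474
p-value (two-sided) = 0.58407
At α=0.1: p ≥ α → fail to reject H₀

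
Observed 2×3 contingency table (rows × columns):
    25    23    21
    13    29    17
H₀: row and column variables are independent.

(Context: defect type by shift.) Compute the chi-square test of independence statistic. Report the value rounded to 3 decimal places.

Row totals [69, 59], col totals [38, 52, 38], n=128
χ² = (25−20.48)²/20.48 + (23−28.03)²/28.03 + (21−20.48)²/20.48 + (13−17.52)²/17.52 + (29−23.97)²/23.97 + (17−17.52)²/17.52 = 4.1469
df = 2

test statistic = 4.147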